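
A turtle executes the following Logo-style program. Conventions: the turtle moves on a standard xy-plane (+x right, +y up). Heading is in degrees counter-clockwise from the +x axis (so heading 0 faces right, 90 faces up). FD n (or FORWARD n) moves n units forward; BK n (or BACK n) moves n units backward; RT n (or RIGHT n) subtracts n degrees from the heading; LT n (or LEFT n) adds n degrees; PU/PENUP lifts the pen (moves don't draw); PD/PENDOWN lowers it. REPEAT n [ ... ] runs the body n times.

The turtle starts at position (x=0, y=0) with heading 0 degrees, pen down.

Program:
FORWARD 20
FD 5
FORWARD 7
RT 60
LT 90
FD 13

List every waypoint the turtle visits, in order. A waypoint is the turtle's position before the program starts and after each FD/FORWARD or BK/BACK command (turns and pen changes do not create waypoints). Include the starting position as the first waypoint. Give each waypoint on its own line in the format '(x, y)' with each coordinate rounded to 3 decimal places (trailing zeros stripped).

Answer: (0, 0)
(20, 0)
(25, 0)
(32, 0)
(43.258, 6.5)

Derivation:
Executing turtle program step by step:
Start: pos=(0,0), heading=0, pen down
FD 20: (0,0) -> (20,0) [heading=0, draw]
FD 5: (20,0) -> (25,0) [heading=0, draw]
FD 7: (25,0) -> (32,0) [heading=0, draw]
RT 60: heading 0 -> 300
LT 90: heading 300 -> 30
FD 13: (32,0) -> (43.258,6.5) [heading=30, draw]
Final: pos=(43.258,6.5), heading=30, 4 segment(s) drawn
Waypoints (5 total):
(0, 0)
(20, 0)
(25, 0)
(32, 0)
(43.258, 6.5)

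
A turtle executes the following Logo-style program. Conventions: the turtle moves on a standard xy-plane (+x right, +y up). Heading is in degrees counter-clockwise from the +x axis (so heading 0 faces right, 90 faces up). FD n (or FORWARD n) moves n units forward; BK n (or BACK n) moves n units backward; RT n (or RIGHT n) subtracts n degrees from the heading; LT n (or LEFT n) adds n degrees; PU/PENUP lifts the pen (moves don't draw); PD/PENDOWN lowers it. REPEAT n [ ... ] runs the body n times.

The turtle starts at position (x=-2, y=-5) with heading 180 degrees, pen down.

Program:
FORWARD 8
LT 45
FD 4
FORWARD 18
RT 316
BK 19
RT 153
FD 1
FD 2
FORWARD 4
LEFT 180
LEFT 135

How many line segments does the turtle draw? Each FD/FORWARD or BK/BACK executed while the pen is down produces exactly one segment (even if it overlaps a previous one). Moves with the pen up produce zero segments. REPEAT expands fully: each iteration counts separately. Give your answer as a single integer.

Answer: 7

Derivation:
Executing turtle program step by step:
Start: pos=(-2,-5), heading=180, pen down
FD 8: (-2,-5) -> (-10,-5) [heading=180, draw]
LT 45: heading 180 -> 225
FD 4: (-10,-5) -> (-12.828,-7.828) [heading=225, draw]
FD 18: (-12.828,-7.828) -> (-25.556,-20.556) [heading=225, draw]
RT 316: heading 225 -> 269
BK 19: (-25.556,-20.556) -> (-25.225,-1.559) [heading=269, draw]
RT 153: heading 269 -> 116
FD 1: (-25.225,-1.559) -> (-25.663,-0.66) [heading=116, draw]
FD 2: (-25.663,-0.66) -> (-26.54,1.137) [heading=116, draw]
FD 4: (-26.54,1.137) -> (-28.293,4.732) [heading=116, draw]
LT 180: heading 116 -> 296
LT 135: heading 296 -> 71
Final: pos=(-28.293,4.732), heading=71, 7 segment(s) drawn
Segments drawn: 7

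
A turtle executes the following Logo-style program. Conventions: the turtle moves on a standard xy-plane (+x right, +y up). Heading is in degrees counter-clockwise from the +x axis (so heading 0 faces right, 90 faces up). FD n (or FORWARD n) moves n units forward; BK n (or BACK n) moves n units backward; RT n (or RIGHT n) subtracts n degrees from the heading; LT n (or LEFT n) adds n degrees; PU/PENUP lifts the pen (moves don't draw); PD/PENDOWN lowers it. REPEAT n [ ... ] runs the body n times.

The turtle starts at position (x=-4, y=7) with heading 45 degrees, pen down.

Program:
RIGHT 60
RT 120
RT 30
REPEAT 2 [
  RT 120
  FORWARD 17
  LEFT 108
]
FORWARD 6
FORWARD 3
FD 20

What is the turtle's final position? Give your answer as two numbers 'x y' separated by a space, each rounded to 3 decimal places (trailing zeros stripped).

Executing turtle program step by step:
Start: pos=(-4,7), heading=45, pen down
RT 60: heading 45 -> 345
RT 120: heading 345 -> 225
RT 30: heading 225 -> 195
REPEAT 2 [
  -- iteration 1/2 --
  RT 120: heading 195 -> 75
  FD 17: (-4,7) -> (0.4,23.421) [heading=75, draw]
  LT 108: heading 75 -> 183
  -- iteration 2/2 --
  RT 120: heading 183 -> 63
  FD 17: (0.4,23.421) -> (8.118,38.568) [heading=63, draw]
  LT 108: heading 63 -> 171
]
FD 6: (8.118,38.568) -> (2.192,39.506) [heading=171, draw]
FD 3: (2.192,39.506) -> (-0.771,39.976) [heading=171, draw]
FD 20: (-0.771,39.976) -> (-20.525,43.104) [heading=171, draw]
Final: pos=(-20.525,43.104), heading=171, 5 segment(s) drawn

Answer: -20.525 43.104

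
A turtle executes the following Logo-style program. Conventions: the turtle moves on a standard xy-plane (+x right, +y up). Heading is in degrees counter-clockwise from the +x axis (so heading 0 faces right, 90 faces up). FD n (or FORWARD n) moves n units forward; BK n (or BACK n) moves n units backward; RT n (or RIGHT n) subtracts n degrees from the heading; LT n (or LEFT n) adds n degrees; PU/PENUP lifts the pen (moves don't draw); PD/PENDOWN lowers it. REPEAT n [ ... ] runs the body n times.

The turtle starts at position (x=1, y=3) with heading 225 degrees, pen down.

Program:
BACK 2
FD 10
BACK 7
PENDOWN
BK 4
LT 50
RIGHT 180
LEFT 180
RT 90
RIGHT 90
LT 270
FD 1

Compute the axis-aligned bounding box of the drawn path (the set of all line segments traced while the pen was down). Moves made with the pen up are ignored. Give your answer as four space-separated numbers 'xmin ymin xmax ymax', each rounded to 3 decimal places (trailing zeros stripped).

Answer: -4.657 -2.657 4.118 5.208

Derivation:
Executing turtle program step by step:
Start: pos=(1,3), heading=225, pen down
BK 2: (1,3) -> (2.414,4.414) [heading=225, draw]
FD 10: (2.414,4.414) -> (-4.657,-2.657) [heading=225, draw]
BK 7: (-4.657,-2.657) -> (0.293,2.293) [heading=225, draw]
PD: pen down
BK 4: (0.293,2.293) -> (3.121,5.121) [heading=225, draw]
LT 50: heading 225 -> 275
RT 180: heading 275 -> 95
LT 180: heading 95 -> 275
RT 90: heading 275 -> 185
RT 90: heading 185 -> 95
LT 270: heading 95 -> 5
FD 1: (3.121,5.121) -> (4.118,5.208) [heading=5, draw]
Final: pos=(4.118,5.208), heading=5, 5 segment(s) drawn

Segment endpoints: x in {-4.657, 0.293, 1, 2.414, 3.121, 4.118}, y in {-2.657, 2.293, 3, 4.414, 5.121, 5.208}
xmin=-4.657, ymin=-2.657, xmax=4.118, ymax=5.208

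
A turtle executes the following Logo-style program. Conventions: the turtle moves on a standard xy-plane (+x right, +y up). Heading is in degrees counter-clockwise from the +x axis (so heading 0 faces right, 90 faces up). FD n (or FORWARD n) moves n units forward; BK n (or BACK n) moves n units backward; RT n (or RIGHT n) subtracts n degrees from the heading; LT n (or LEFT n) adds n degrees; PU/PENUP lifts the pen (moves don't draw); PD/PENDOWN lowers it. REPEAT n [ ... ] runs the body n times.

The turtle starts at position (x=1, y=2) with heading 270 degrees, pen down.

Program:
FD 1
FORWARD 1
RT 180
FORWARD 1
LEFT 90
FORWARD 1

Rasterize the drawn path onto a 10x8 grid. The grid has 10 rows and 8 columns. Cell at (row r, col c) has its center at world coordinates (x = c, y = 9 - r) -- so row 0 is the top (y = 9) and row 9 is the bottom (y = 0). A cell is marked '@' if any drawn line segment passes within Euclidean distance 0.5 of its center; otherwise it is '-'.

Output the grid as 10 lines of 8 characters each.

Segment 0: (1,2) -> (1,1)
Segment 1: (1,1) -> (1,0)
Segment 2: (1,0) -> (1,1)
Segment 3: (1,1) -> (-0,1)

Answer: --------
--------
--------
--------
--------
--------
--------
-@------
@@------
-@------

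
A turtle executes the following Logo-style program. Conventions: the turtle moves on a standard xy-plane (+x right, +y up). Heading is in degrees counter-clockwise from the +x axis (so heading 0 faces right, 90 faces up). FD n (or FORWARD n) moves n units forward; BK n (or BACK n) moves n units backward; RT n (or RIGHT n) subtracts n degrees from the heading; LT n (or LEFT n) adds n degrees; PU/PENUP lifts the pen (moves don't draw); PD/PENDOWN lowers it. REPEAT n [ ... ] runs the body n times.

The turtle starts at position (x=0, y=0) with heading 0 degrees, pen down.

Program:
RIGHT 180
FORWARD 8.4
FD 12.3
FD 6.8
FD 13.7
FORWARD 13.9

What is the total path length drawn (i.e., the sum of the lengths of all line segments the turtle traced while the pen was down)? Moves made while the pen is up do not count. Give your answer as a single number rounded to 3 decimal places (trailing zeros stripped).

Answer: 55.1

Derivation:
Executing turtle program step by step:
Start: pos=(0,0), heading=0, pen down
RT 180: heading 0 -> 180
FD 8.4: (0,0) -> (-8.4,0) [heading=180, draw]
FD 12.3: (-8.4,0) -> (-20.7,0) [heading=180, draw]
FD 6.8: (-20.7,0) -> (-27.5,0) [heading=180, draw]
FD 13.7: (-27.5,0) -> (-41.2,0) [heading=180, draw]
FD 13.9: (-41.2,0) -> (-55.1,0) [heading=180, draw]
Final: pos=(-55.1,0), heading=180, 5 segment(s) drawn

Segment lengths:
  seg 1: (0,0) -> (-8.4,0), length = 8.4
  seg 2: (-8.4,0) -> (-20.7,0), length = 12.3
  seg 3: (-20.7,0) -> (-27.5,0), length = 6.8
  seg 4: (-27.5,0) -> (-41.2,0), length = 13.7
  seg 5: (-41.2,0) -> (-55.1,0), length = 13.9
Total = 55.1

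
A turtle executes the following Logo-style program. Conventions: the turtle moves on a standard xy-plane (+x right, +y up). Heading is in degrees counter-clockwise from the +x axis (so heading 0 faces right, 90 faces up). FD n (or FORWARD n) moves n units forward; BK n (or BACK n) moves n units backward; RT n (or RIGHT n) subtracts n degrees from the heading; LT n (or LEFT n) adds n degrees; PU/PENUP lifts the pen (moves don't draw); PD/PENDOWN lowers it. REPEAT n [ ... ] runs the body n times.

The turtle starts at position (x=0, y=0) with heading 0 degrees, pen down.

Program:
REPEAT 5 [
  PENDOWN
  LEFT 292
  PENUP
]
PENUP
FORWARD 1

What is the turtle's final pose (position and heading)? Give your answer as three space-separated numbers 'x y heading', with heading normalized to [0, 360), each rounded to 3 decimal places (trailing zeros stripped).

Answer: 0.94 0.342 20

Derivation:
Executing turtle program step by step:
Start: pos=(0,0), heading=0, pen down
REPEAT 5 [
  -- iteration 1/5 --
  PD: pen down
  LT 292: heading 0 -> 292
  PU: pen up
  -- iteration 2/5 --
  PD: pen down
  LT 292: heading 292 -> 224
  PU: pen up
  -- iteration 3/5 --
  PD: pen down
  LT 292: heading 224 -> 156
  PU: pen up
  -- iteration 4/5 --
  PD: pen down
  LT 292: heading 156 -> 88
  PU: pen up
  -- iteration 5/5 --
  PD: pen down
  LT 292: heading 88 -> 20
  PU: pen up
]
PU: pen up
FD 1: (0,0) -> (0.94,0.342) [heading=20, move]
Final: pos=(0.94,0.342), heading=20, 0 segment(s) drawn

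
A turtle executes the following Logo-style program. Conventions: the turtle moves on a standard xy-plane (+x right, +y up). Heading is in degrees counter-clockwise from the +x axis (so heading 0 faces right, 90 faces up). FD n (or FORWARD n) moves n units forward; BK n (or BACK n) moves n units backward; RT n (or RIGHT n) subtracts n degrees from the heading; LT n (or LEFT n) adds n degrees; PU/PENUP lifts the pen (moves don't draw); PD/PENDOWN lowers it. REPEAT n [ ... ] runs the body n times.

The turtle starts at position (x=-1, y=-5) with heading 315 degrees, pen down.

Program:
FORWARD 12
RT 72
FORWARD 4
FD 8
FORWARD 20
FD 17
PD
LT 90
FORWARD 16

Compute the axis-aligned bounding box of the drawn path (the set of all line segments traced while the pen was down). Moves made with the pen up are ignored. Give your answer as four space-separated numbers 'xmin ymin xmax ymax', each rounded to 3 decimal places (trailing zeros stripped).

Executing turtle program step by step:
Start: pos=(-1,-5), heading=315, pen down
FD 12: (-1,-5) -> (7.485,-13.485) [heading=315, draw]
RT 72: heading 315 -> 243
FD 4: (7.485,-13.485) -> (5.669,-17.049) [heading=243, draw]
FD 8: (5.669,-17.049) -> (2.037,-24.177) [heading=243, draw]
FD 20: (2.037,-24.177) -> (-7.042,-41.997) [heading=243, draw]
FD 17: (-7.042,-41.997) -> (-14.76,-57.145) [heading=243, draw]
PD: pen down
LT 90: heading 243 -> 333
FD 16: (-14.76,-57.145) -> (-0.504,-64.408) [heading=333, draw]
Final: pos=(-0.504,-64.408), heading=333, 6 segment(s) drawn

Segment endpoints: x in {-14.76, -7.042, -1, -0.504, 2.037, 5.669, 7.485}, y in {-64.408, -57.145, -41.997, -24.177, -17.049, -13.485, -5}
xmin=-14.76, ymin=-64.408, xmax=7.485, ymax=-5

Answer: -14.76 -64.408 7.485 -5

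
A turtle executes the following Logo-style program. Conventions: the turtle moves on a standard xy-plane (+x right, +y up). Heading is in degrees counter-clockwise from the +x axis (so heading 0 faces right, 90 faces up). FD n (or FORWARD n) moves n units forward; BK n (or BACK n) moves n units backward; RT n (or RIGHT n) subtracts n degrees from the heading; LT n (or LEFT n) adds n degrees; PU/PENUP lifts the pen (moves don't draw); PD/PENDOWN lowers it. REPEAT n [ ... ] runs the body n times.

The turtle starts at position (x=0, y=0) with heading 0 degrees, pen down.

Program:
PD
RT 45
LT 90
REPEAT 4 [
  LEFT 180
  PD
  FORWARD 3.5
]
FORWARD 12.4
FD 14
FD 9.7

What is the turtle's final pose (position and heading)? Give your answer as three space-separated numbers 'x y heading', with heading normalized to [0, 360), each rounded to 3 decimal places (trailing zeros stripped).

Executing turtle program step by step:
Start: pos=(0,0), heading=0, pen down
PD: pen down
RT 45: heading 0 -> 315
LT 90: heading 315 -> 45
REPEAT 4 [
  -- iteration 1/4 --
  LT 180: heading 45 -> 225
  PD: pen down
  FD 3.5: (0,0) -> (-2.475,-2.475) [heading=225, draw]
  -- iteration 2/4 --
  LT 180: heading 225 -> 45
  PD: pen down
  FD 3.5: (-2.475,-2.475) -> (0,0) [heading=45, draw]
  -- iteration 3/4 --
  LT 180: heading 45 -> 225
  PD: pen down
  FD 3.5: (0,0) -> (-2.475,-2.475) [heading=225, draw]
  -- iteration 4/4 --
  LT 180: heading 225 -> 45
  PD: pen down
  FD 3.5: (-2.475,-2.475) -> (0,0) [heading=45, draw]
]
FD 12.4: (0,0) -> (8.768,8.768) [heading=45, draw]
FD 14: (8.768,8.768) -> (18.668,18.668) [heading=45, draw]
FD 9.7: (18.668,18.668) -> (25.527,25.527) [heading=45, draw]
Final: pos=(25.527,25.527), heading=45, 7 segment(s) drawn

Answer: 25.527 25.527 45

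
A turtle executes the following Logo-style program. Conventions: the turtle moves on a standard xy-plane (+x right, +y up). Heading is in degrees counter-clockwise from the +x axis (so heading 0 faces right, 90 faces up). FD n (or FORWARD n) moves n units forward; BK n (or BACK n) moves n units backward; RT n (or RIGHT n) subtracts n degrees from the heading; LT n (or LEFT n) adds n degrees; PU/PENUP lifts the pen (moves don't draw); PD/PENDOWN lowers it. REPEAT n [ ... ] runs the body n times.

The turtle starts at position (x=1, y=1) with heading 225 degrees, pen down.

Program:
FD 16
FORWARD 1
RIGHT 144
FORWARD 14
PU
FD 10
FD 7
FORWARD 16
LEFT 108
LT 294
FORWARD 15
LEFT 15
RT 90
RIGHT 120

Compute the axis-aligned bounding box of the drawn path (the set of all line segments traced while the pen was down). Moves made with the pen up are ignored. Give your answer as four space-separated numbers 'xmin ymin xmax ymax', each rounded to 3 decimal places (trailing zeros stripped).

Answer: -11.021 -11.021 1 2.807

Derivation:
Executing turtle program step by step:
Start: pos=(1,1), heading=225, pen down
FD 16: (1,1) -> (-10.314,-10.314) [heading=225, draw]
FD 1: (-10.314,-10.314) -> (-11.021,-11.021) [heading=225, draw]
RT 144: heading 225 -> 81
FD 14: (-11.021,-11.021) -> (-8.831,2.807) [heading=81, draw]
PU: pen up
FD 10: (-8.831,2.807) -> (-7.266,12.684) [heading=81, move]
FD 7: (-7.266,12.684) -> (-6.171,19.598) [heading=81, move]
FD 16: (-6.171,19.598) -> (-3.668,35.401) [heading=81, move]
LT 108: heading 81 -> 189
LT 294: heading 189 -> 123
FD 15: (-3.668,35.401) -> (-11.838,47.981) [heading=123, move]
LT 15: heading 123 -> 138
RT 90: heading 138 -> 48
RT 120: heading 48 -> 288
Final: pos=(-11.838,47.981), heading=288, 3 segment(s) drawn

Segment endpoints: x in {-11.021, -10.314, -8.831, 1}, y in {-11.021, -10.314, 1, 2.807}
xmin=-11.021, ymin=-11.021, xmax=1, ymax=2.807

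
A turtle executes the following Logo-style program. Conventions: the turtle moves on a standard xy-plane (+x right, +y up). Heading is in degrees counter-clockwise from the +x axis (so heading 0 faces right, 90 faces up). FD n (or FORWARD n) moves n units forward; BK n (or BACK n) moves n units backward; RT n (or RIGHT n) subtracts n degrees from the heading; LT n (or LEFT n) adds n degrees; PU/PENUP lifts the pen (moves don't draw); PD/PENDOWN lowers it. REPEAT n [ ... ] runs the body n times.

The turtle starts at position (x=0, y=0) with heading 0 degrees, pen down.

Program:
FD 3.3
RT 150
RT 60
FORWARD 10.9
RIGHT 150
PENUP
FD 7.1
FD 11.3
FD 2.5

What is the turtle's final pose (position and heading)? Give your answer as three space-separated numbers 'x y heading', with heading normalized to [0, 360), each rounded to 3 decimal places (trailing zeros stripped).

Executing turtle program step by step:
Start: pos=(0,0), heading=0, pen down
FD 3.3: (0,0) -> (3.3,0) [heading=0, draw]
RT 150: heading 0 -> 210
RT 60: heading 210 -> 150
FD 10.9: (3.3,0) -> (-6.14,5.45) [heading=150, draw]
RT 150: heading 150 -> 0
PU: pen up
FD 7.1: (-6.14,5.45) -> (0.96,5.45) [heading=0, move]
FD 11.3: (0.96,5.45) -> (12.26,5.45) [heading=0, move]
FD 2.5: (12.26,5.45) -> (14.76,5.45) [heading=0, move]
Final: pos=(14.76,5.45), heading=0, 2 segment(s) drawn

Answer: 14.76 5.45 0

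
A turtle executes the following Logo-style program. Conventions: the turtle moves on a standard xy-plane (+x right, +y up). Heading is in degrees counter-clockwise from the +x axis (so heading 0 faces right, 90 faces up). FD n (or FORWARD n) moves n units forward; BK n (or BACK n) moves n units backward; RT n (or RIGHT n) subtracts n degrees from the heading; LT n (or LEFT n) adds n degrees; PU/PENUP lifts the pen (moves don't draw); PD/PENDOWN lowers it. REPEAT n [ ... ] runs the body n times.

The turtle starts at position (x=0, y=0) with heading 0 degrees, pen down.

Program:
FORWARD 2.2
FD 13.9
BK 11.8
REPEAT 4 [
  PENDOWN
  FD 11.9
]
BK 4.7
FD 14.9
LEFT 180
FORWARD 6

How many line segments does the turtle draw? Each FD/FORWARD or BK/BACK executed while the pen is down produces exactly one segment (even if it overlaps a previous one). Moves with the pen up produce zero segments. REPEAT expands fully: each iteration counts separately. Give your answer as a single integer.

Executing turtle program step by step:
Start: pos=(0,0), heading=0, pen down
FD 2.2: (0,0) -> (2.2,0) [heading=0, draw]
FD 13.9: (2.2,0) -> (16.1,0) [heading=0, draw]
BK 11.8: (16.1,0) -> (4.3,0) [heading=0, draw]
REPEAT 4 [
  -- iteration 1/4 --
  PD: pen down
  FD 11.9: (4.3,0) -> (16.2,0) [heading=0, draw]
  -- iteration 2/4 --
  PD: pen down
  FD 11.9: (16.2,0) -> (28.1,0) [heading=0, draw]
  -- iteration 3/4 --
  PD: pen down
  FD 11.9: (28.1,0) -> (40,0) [heading=0, draw]
  -- iteration 4/4 --
  PD: pen down
  FD 11.9: (40,0) -> (51.9,0) [heading=0, draw]
]
BK 4.7: (51.9,0) -> (47.2,0) [heading=0, draw]
FD 14.9: (47.2,0) -> (62.1,0) [heading=0, draw]
LT 180: heading 0 -> 180
FD 6: (62.1,0) -> (56.1,0) [heading=180, draw]
Final: pos=(56.1,0), heading=180, 10 segment(s) drawn
Segments drawn: 10

Answer: 10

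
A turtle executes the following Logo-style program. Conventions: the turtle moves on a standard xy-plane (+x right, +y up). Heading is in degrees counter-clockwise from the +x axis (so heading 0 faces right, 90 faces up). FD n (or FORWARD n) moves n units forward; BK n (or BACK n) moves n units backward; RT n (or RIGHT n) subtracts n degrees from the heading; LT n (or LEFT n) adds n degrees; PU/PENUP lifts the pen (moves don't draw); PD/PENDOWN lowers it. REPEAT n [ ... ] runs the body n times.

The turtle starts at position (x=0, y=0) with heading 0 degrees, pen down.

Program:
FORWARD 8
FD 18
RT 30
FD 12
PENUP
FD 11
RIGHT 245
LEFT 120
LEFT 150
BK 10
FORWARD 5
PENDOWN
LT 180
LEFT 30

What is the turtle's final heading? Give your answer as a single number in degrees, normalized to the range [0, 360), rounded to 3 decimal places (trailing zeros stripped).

Answer: 205

Derivation:
Executing turtle program step by step:
Start: pos=(0,0), heading=0, pen down
FD 8: (0,0) -> (8,0) [heading=0, draw]
FD 18: (8,0) -> (26,0) [heading=0, draw]
RT 30: heading 0 -> 330
FD 12: (26,0) -> (36.392,-6) [heading=330, draw]
PU: pen up
FD 11: (36.392,-6) -> (45.919,-11.5) [heading=330, move]
RT 245: heading 330 -> 85
LT 120: heading 85 -> 205
LT 150: heading 205 -> 355
BK 10: (45.919,-11.5) -> (35.957,-10.628) [heading=355, move]
FD 5: (35.957,-10.628) -> (40.938,-11.064) [heading=355, move]
PD: pen down
LT 180: heading 355 -> 175
LT 30: heading 175 -> 205
Final: pos=(40.938,-11.064), heading=205, 3 segment(s) drawn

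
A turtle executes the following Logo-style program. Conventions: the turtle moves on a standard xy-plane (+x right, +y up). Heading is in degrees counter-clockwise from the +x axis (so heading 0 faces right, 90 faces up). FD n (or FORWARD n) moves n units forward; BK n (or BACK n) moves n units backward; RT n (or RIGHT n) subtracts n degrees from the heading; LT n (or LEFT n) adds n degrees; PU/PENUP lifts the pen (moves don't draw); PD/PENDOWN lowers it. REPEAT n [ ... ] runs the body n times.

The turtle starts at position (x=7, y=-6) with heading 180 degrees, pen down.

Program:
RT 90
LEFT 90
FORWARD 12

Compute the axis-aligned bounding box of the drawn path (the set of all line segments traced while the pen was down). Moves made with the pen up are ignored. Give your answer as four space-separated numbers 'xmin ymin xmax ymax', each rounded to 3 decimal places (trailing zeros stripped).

Answer: -5 -6 7 -6

Derivation:
Executing turtle program step by step:
Start: pos=(7,-6), heading=180, pen down
RT 90: heading 180 -> 90
LT 90: heading 90 -> 180
FD 12: (7,-6) -> (-5,-6) [heading=180, draw]
Final: pos=(-5,-6), heading=180, 1 segment(s) drawn

Segment endpoints: x in {-5, 7}, y in {-6, -6}
xmin=-5, ymin=-6, xmax=7, ymax=-6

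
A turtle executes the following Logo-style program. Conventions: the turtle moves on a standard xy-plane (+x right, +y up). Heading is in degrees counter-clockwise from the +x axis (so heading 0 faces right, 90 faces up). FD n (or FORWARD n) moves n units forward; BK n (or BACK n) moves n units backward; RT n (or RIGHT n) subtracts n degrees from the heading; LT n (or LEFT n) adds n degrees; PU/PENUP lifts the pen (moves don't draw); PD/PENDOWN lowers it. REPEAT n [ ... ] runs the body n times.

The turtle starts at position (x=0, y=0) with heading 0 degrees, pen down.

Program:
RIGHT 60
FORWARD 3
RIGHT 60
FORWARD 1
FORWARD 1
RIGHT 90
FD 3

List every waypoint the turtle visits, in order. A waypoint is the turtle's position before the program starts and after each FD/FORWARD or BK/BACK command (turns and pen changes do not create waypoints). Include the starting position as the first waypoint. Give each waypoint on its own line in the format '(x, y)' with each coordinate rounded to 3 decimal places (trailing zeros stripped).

Answer: (0, 0)
(1.5, -2.598)
(1, -3.464)
(0.5, -4.33)
(-2.098, -2.83)

Derivation:
Executing turtle program step by step:
Start: pos=(0,0), heading=0, pen down
RT 60: heading 0 -> 300
FD 3: (0,0) -> (1.5,-2.598) [heading=300, draw]
RT 60: heading 300 -> 240
FD 1: (1.5,-2.598) -> (1,-3.464) [heading=240, draw]
FD 1: (1,-3.464) -> (0.5,-4.33) [heading=240, draw]
RT 90: heading 240 -> 150
FD 3: (0.5,-4.33) -> (-2.098,-2.83) [heading=150, draw]
Final: pos=(-2.098,-2.83), heading=150, 4 segment(s) drawn
Waypoints (5 total):
(0, 0)
(1.5, -2.598)
(1, -3.464)
(0.5, -4.33)
(-2.098, -2.83)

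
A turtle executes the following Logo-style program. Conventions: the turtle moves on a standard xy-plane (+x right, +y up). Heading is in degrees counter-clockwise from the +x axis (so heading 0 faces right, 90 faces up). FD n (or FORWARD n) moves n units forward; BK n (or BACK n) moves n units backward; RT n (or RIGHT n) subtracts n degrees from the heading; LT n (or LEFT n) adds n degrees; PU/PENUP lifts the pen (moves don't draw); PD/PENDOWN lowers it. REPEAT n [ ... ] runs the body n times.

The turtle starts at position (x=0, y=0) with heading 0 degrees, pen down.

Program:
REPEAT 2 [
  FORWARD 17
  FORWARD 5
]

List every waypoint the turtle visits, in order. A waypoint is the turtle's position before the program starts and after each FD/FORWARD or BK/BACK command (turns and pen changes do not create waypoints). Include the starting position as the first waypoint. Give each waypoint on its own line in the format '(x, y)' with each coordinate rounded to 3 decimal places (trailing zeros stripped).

Executing turtle program step by step:
Start: pos=(0,0), heading=0, pen down
REPEAT 2 [
  -- iteration 1/2 --
  FD 17: (0,0) -> (17,0) [heading=0, draw]
  FD 5: (17,0) -> (22,0) [heading=0, draw]
  -- iteration 2/2 --
  FD 17: (22,0) -> (39,0) [heading=0, draw]
  FD 5: (39,0) -> (44,0) [heading=0, draw]
]
Final: pos=(44,0), heading=0, 4 segment(s) drawn
Waypoints (5 total):
(0, 0)
(17, 0)
(22, 0)
(39, 0)
(44, 0)

Answer: (0, 0)
(17, 0)
(22, 0)
(39, 0)
(44, 0)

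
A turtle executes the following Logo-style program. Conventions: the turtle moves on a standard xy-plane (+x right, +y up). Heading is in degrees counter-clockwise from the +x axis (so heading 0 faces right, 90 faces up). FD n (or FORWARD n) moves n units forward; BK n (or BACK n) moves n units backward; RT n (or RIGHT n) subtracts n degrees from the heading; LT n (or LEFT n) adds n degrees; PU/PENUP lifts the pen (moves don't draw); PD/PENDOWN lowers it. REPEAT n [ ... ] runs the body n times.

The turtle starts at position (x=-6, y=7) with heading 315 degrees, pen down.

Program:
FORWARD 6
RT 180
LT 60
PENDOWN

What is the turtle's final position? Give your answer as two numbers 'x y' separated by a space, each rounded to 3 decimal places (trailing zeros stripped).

Executing turtle program step by step:
Start: pos=(-6,7), heading=315, pen down
FD 6: (-6,7) -> (-1.757,2.757) [heading=315, draw]
RT 180: heading 315 -> 135
LT 60: heading 135 -> 195
PD: pen down
Final: pos=(-1.757,2.757), heading=195, 1 segment(s) drawn

Answer: -1.757 2.757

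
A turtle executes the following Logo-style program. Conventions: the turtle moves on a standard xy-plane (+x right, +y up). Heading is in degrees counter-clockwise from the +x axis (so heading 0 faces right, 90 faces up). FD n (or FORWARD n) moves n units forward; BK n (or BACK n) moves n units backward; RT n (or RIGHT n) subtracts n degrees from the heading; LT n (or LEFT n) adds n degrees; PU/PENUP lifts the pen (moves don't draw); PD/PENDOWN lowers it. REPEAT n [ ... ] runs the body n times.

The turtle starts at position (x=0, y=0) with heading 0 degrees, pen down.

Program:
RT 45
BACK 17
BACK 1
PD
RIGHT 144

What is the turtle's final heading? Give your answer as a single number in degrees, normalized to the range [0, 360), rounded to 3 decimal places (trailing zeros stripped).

Answer: 171

Derivation:
Executing turtle program step by step:
Start: pos=(0,0), heading=0, pen down
RT 45: heading 0 -> 315
BK 17: (0,0) -> (-12.021,12.021) [heading=315, draw]
BK 1: (-12.021,12.021) -> (-12.728,12.728) [heading=315, draw]
PD: pen down
RT 144: heading 315 -> 171
Final: pos=(-12.728,12.728), heading=171, 2 segment(s) drawn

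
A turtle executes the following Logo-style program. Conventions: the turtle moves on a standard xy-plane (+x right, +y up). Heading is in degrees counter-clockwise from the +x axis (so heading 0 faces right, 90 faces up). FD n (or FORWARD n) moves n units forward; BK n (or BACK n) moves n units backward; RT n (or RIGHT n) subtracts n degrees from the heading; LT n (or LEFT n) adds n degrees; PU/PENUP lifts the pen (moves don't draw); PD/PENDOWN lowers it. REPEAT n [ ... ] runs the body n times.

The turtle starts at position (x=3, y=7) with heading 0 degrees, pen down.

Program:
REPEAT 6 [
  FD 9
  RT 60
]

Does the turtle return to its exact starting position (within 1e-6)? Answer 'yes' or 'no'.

Answer: yes

Derivation:
Executing turtle program step by step:
Start: pos=(3,7), heading=0, pen down
REPEAT 6 [
  -- iteration 1/6 --
  FD 9: (3,7) -> (12,7) [heading=0, draw]
  RT 60: heading 0 -> 300
  -- iteration 2/6 --
  FD 9: (12,7) -> (16.5,-0.794) [heading=300, draw]
  RT 60: heading 300 -> 240
  -- iteration 3/6 --
  FD 9: (16.5,-0.794) -> (12,-8.588) [heading=240, draw]
  RT 60: heading 240 -> 180
  -- iteration 4/6 --
  FD 9: (12,-8.588) -> (3,-8.588) [heading=180, draw]
  RT 60: heading 180 -> 120
  -- iteration 5/6 --
  FD 9: (3,-8.588) -> (-1.5,-0.794) [heading=120, draw]
  RT 60: heading 120 -> 60
  -- iteration 6/6 --
  FD 9: (-1.5,-0.794) -> (3,7) [heading=60, draw]
  RT 60: heading 60 -> 0
]
Final: pos=(3,7), heading=0, 6 segment(s) drawn

Start position: (3, 7)
Final position: (3, 7)
Distance = 0; < 1e-6 -> CLOSED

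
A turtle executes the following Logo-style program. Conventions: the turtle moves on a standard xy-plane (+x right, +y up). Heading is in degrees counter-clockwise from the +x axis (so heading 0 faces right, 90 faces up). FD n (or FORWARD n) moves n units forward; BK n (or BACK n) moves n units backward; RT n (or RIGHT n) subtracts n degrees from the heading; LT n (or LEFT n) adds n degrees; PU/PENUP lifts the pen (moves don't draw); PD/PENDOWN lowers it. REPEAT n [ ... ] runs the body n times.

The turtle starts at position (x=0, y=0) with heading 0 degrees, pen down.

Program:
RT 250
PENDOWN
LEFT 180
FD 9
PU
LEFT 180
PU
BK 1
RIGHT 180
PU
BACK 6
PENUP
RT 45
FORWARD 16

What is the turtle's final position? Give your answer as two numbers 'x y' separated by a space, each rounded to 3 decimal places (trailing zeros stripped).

Executing turtle program step by step:
Start: pos=(0,0), heading=0, pen down
RT 250: heading 0 -> 110
PD: pen down
LT 180: heading 110 -> 290
FD 9: (0,0) -> (3.078,-8.457) [heading=290, draw]
PU: pen up
LT 180: heading 290 -> 110
PU: pen up
BK 1: (3.078,-8.457) -> (3.42,-9.397) [heading=110, move]
RT 180: heading 110 -> 290
PU: pen up
BK 6: (3.42,-9.397) -> (1.368,-3.759) [heading=290, move]
PU: pen up
RT 45: heading 290 -> 245
FD 16: (1.368,-3.759) -> (-5.394,-18.26) [heading=245, move]
Final: pos=(-5.394,-18.26), heading=245, 1 segment(s) drawn

Answer: -5.394 -18.26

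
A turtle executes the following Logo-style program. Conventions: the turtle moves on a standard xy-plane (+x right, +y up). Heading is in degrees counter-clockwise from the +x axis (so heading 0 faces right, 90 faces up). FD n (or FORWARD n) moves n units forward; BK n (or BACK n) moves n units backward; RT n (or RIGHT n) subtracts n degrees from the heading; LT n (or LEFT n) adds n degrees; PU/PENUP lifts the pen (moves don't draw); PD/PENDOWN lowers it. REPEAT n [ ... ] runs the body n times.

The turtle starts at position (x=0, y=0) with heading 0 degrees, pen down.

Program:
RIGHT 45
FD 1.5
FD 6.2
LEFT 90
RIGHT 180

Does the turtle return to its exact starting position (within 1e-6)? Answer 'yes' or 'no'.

Executing turtle program step by step:
Start: pos=(0,0), heading=0, pen down
RT 45: heading 0 -> 315
FD 1.5: (0,0) -> (1.061,-1.061) [heading=315, draw]
FD 6.2: (1.061,-1.061) -> (5.445,-5.445) [heading=315, draw]
LT 90: heading 315 -> 45
RT 180: heading 45 -> 225
Final: pos=(5.445,-5.445), heading=225, 2 segment(s) drawn

Start position: (0, 0)
Final position: (5.445, -5.445)
Distance = 7.7; >= 1e-6 -> NOT closed

Answer: no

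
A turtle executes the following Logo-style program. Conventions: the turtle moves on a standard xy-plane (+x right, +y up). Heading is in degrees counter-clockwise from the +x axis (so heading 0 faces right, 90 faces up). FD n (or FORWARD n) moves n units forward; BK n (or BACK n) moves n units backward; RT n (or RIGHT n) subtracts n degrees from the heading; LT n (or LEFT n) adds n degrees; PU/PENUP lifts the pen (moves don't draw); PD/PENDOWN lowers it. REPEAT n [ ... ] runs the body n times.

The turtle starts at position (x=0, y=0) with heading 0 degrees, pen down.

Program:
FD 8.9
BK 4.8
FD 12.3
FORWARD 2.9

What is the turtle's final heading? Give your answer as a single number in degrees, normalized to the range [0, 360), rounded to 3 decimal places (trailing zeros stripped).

Answer: 0

Derivation:
Executing turtle program step by step:
Start: pos=(0,0), heading=0, pen down
FD 8.9: (0,0) -> (8.9,0) [heading=0, draw]
BK 4.8: (8.9,0) -> (4.1,0) [heading=0, draw]
FD 12.3: (4.1,0) -> (16.4,0) [heading=0, draw]
FD 2.9: (16.4,0) -> (19.3,0) [heading=0, draw]
Final: pos=(19.3,0), heading=0, 4 segment(s) drawn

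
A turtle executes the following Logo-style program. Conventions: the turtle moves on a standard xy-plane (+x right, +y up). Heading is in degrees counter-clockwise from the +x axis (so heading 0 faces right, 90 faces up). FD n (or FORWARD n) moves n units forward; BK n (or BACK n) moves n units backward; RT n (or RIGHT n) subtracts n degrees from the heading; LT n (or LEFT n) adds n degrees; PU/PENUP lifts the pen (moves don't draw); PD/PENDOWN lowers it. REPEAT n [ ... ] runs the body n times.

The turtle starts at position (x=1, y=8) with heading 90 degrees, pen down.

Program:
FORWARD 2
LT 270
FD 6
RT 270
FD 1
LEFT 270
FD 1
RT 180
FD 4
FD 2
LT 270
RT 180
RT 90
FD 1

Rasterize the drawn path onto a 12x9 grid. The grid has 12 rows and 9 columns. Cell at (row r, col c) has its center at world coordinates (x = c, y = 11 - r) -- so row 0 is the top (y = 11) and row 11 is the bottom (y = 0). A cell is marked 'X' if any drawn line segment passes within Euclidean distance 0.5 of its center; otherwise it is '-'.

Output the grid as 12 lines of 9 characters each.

Segment 0: (1,8) -> (1,10)
Segment 1: (1,10) -> (7,10)
Segment 2: (7,10) -> (7,11)
Segment 3: (7,11) -> (8,11)
Segment 4: (8,11) -> (4,11)
Segment 5: (4,11) -> (2,11)
Segment 6: (2,11) -> (1,11)

Answer: -XXXXXXXX
-XXXXXXX-
-X-------
-X-------
---------
---------
---------
---------
---------
---------
---------
---------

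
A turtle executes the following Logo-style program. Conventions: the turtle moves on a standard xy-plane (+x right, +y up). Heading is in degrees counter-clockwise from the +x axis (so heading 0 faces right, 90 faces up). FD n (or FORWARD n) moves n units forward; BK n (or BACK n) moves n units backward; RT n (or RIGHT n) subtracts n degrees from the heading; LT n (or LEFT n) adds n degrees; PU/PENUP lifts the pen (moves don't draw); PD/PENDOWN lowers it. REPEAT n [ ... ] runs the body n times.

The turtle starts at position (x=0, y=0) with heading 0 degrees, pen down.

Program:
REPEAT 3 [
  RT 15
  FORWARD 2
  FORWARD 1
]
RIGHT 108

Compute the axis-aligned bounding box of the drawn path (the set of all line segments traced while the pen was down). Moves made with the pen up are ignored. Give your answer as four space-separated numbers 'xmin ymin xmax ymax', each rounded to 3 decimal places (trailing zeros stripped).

Answer: 0 -4.398 7.617 0

Derivation:
Executing turtle program step by step:
Start: pos=(0,0), heading=0, pen down
REPEAT 3 [
  -- iteration 1/3 --
  RT 15: heading 0 -> 345
  FD 2: (0,0) -> (1.932,-0.518) [heading=345, draw]
  FD 1: (1.932,-0.518) -> (2.898,-0.776) [heading=345, draw]
  -- iteration 2/3 --
  RT 15: heading 345 -> 330
  FD 2: (2.898,-0.776) -> (4.63,-1.776) [heading=330, draw]
  FD 1: (4.63,-1.776) -> (5.496,-2.276) [heading=330, draw]
  -- iteration 3/3 --
  RT 15: heading 330 -> 315
  FD 2: (5.496,-2.276) -> (6.91,-3.691) [heading=315, draw]
  FD 1: (6.91,-3.691) -> (7.617,-4.398) [heading=315, draw]
]
RT 108: heading 315 -> 207
Final: pos=(7.617,-4.398), heading=207, 6 segment(s) drawn

Segment endpoints: x in {0, 1.932, 2.898, 4.63, 5.496, 6.91, 7.617}, y in {-4.398, -3.691, -2.276, -1.776, -0.776, -0.518, 0}
xmin=0, ymin=-4.398, xmax=7.617, ymax=0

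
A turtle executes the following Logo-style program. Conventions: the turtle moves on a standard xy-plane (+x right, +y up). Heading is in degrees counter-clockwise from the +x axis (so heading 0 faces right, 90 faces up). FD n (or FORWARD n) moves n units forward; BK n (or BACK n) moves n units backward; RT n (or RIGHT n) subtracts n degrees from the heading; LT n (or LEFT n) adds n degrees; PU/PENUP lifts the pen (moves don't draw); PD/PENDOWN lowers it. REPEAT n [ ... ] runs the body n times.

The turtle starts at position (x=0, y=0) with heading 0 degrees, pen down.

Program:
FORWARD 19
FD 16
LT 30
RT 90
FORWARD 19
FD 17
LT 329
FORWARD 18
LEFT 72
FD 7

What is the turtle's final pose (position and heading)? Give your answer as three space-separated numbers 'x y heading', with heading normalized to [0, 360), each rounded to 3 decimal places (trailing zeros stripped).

Executing turtle program step by step:
Start: pos=(0,0), heading=0, pen down
FD 19: (0,0) -> (19,0) [heading=0, draw]
FD 16: (19,0) -> (35,0) [heading=0, draw]
LT 30: heading 0 -> 30
RT 90: heading 30 -> 300
FD 19: (35,0) -> (44.5,-16.454) [heading=300, draw]
FD 17: (44.5,-16.454) -> (53,-31.177) [heading=300, draw]
LT 329: heading 300 -> 269
FD 18: (53,-31.177) -> (52.686,-49.174) [heading=269, draw]
LT 72: heading 269 -> 341
FD 7: (52.686,-49.174) -> (59.304,-51.453) [heading=341, draw]
Final: pos=(59.304,-51.453), heading=341, 6 segment(s) drawn

Answer: 59.304 -51.453 341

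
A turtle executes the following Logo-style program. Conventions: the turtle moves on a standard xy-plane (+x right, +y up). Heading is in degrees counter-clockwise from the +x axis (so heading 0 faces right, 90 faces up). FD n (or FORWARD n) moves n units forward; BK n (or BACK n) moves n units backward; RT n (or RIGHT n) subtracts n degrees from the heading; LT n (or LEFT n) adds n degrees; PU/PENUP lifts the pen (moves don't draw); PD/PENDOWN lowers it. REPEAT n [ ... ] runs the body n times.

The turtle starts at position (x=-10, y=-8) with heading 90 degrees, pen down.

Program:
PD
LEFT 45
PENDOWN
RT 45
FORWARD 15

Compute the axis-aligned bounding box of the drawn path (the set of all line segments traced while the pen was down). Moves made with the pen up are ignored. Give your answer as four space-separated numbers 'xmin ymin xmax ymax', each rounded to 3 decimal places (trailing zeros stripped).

Answer: -10 -8 -10 7

Derivation:
Executing turtle program step by step:
Start: pos=(-10,-8), heading=90, pen down
PD: pen down
LT 45: heading 90 -> 135
PD: pen down
RT 45: heading 135 -> 90
FD 15: (-10,-8) -> (-10,7) [heading=90, draw]
Final: pos=(-10,7), heading=90, 1 segment(s) drawn

Segment endpoints: x in {-10, -10}, y in {-8, 7}
xmin=-10, ymin=-8, xmax=-10, ymax=7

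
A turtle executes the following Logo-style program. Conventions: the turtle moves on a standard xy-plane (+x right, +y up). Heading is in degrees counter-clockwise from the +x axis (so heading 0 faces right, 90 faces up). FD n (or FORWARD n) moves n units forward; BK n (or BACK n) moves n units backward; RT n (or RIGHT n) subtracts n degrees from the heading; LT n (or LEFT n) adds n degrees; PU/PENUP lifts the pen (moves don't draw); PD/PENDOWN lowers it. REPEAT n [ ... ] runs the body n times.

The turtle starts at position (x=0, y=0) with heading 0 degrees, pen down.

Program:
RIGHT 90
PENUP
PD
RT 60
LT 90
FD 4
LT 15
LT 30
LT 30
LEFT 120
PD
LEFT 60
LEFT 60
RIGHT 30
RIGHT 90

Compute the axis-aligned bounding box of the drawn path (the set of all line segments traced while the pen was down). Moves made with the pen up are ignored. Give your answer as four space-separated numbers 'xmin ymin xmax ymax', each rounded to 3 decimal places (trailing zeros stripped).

Executing turtle program step by step:
Start: pos=(0,0), heading=0, pen down
RT 90: heading 0 -> 270
PU: pen up
PD: pen down
RT 60: heading 270 -> 210
LT 90: heading 210 -> 300
FD 4: (0,0) -> (2,-3.464) [heading=300, draw]
LT 15: heading 300 -> 315
LT 30: heading 315 -> 345
LT 30: heading 345 -> 15
LT 120: heading 15 -> 135
PD: pen down
LT 60: heading 135 -> 195
LT 60: heading 195 -> 255
RT 30: heading 255 -> 225
RT 90: heading 225 -> 135
Final: pos=(2,-3.464), heading=135, 1 segment(s) drawn

Segment endpoints: x in {0, 2}, y in {-3.464, 0}
xmin=0, ymin=-3.464, xmax=2, ymax=0

Answer: 0 -3.464 2 0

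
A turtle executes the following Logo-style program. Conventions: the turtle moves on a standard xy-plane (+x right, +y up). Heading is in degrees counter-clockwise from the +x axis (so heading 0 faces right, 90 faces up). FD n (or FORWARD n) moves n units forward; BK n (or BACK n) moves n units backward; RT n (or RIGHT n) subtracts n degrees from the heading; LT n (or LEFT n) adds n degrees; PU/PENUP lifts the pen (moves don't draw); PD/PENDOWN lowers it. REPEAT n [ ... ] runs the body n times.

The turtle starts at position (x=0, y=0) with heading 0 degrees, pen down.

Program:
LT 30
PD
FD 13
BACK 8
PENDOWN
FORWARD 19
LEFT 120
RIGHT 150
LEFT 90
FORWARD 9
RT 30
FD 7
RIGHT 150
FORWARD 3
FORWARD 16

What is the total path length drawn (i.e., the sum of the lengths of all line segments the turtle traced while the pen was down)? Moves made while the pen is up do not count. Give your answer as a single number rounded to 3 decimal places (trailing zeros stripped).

Executing turtle program step by step:
Start: pos=(0,0), heading=0, pen down
LT 30: heading 0 -> 30
PD: pen down
FD 13: (0,0) -> (11.258,6.5) [heading=30, draw]
BK 8: (11.258,6.5) -> (4.33,2.5) [heading=30, draw]
PD: pen down
FD 19: (4.33,2.5) -> (20.785,12) [heading=30, draw]
LT 120: heading 30 -> 150
RT 150: heading 150 -> 0
LT 90: heading 0 -> 90
FD 9: (20.785,12) -> (20.785,21) [heading=90, draw]
RT 30: heading 90 -> 60
FD 7: (20.785,21) -> (24.285,27.062) [heading=60, draw]
RT 150: heading 60 -> 270
FD 3: (24.285,27.062) -> (24.285,24.062) [heading=270, draw]
FD 16: (24.285,24.062) -> (24.285,8.062) [heading=270, draw]
Final: pos=(24.285,8.062), heading=270, 7 segment(s) drawn

Segment lengths:
  seg 1: (0,0) -> (11.258,6.5), length = 13
  seg 2: (11.258,6.5) -> (4.33,2.5), length = 8
  seg 3: (4.33,2.5) -> (20.785,12), length = 19
  seg 4: (20.785,12) -> (20.785,21), length = 9
  seg 5: (20.785,21) -> (24.285,27.062), length = 7
  seg 6: (24.285,27.062) -> (24.285,24.062), length = 3
  seg 7: (24.285,24.062) -> (24.285,8.062), length = 16
Total = 75

Answer: 75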